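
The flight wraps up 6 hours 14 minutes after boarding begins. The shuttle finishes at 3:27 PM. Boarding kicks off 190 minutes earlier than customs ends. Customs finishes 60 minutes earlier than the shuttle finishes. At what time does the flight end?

Customs ends at 3:27 PM − 60 min = 2:27 PM.
Boarding starts at 2:27 PM − 190 min = 11:17 AM.
The flight ends at 11:17 AM + 374 min = 5:31 PM.

5:31 PM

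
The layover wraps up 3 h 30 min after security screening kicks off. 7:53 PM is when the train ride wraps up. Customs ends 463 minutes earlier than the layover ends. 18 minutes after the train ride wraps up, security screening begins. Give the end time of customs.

Security screening starts at 7:53 PM + 18 min = 8:11 PM.
The layover ends at 8:11 PM + 210 min = 11:41 PM.
Customs ends at 11:41 PM − 463 min = 3:58 PM.

3:58 PM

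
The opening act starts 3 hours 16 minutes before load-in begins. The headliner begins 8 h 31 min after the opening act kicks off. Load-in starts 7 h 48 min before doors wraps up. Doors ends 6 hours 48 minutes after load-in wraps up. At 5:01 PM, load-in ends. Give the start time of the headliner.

Doors ends at 5:01 PM + 408 min = 11:49 PM.
Load-in starts at 11:49 PM − 468 min = 4:01 PM.
The opening act starts at 4:01 PM − 196 min = 12:45 PM.
The headliner starts at 12:45 PM + 511 min = 9:16 PM.

9:16 PM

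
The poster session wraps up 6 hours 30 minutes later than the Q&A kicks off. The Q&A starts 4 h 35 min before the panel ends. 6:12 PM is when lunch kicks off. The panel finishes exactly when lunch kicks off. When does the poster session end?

The panel ends at 6:12 PM.
The Q&A starts at 6:12 PM − 275 min = 1:37 PM.
The poster session ends at 1:37 PM + 390 min = 8:07 PM.

8:07 PM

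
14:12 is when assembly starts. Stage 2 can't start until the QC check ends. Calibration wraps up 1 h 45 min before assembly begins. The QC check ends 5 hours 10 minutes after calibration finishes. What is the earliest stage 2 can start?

Calibration ends at 14:12 − 105 min = 12:27.
The QC check ends at 12:27 + 310 min = 17:37.
Stage 2 is bounded by the QC check, so the earliest it can start is 17:37.

17:37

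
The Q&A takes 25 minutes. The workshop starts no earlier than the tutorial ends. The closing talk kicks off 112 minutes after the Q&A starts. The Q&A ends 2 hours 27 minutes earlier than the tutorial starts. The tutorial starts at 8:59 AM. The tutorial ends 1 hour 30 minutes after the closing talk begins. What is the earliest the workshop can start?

9:29 AM

The Q&A ends at 8:59 AM − 147 min = 6:32 AM.
The Q&A starts at 6:32 AM − 25 min = 6:07 AM.
The closing talk starts at 6:07 AM + 112 min = 7:59 AM.
The tutorial ends at 7:59 AM + 90 min = 9:29 AM.
The workshop is bounded by the tutorial, so the earliest it can start is 9:29 AM.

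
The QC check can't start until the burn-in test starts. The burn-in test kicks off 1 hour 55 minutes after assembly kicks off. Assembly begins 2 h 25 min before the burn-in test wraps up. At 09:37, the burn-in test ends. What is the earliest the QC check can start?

Assembly starts at 09:37 − 145 min = 07:12.
The burn-in test starts at 07:12 + 115 min = 09:07.
The QC check is bounded by the burn-in test, so the earliest it can start is 09:07.

09:07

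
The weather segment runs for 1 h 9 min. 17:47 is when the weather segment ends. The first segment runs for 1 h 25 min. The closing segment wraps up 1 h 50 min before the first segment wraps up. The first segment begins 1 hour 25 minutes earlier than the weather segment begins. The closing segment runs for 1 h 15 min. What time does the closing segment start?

The weather segment starts at 17:47 − 69 min = 16:38.
The first segment starts at 16:38 − 85 min = 15:13.
The first segment ends at 15:13 + 85 min = 16:38.
The closing segment ends at 16:38 − 110 min = 14:48.
The closing segment starts at 14:48 − 75 min = 13:33.

13:33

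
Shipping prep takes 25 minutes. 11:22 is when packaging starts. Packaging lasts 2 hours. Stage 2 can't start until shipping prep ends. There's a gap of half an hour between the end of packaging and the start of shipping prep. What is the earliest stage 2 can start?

Packaging ends at 11:22 + 120 min = 13:22.
Shipping prep starts at 13:22 + 30 min = 13:52.
Shipping prep ends at 13:52 + 25 min = 14:17.
Stage 2 is bounded by shipping prep, so the earliest it can start is 14:17.

14:17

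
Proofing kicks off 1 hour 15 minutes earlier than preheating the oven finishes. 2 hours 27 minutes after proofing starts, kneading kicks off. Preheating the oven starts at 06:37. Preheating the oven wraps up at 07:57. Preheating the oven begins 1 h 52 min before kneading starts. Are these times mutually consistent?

Proofing starts at 07:57 − 75 min = 06:42.
Kneading starts at 06:42 + 147 min = 09:09.
Preheating the oven starts at 09:09 − 112 min = 07:17.
But preheating the oven is also said to start at 06:37 — a 40-minute conflict.

No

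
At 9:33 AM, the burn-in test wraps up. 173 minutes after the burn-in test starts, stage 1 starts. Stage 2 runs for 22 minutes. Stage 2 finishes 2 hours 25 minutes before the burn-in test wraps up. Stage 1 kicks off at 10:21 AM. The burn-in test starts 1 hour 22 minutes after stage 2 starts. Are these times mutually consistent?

Stage 2 ends at 9:33 AM − 145 min = 7:08 AM.
Stage 2 starts at 7:08 AM − 22 min = 6:46 AM.
The burn-in test starts at 6:46 AM + 82 min = 8:08 AM.
Stage 1 starts at 8:08 AM + 173 min = 11:01 AM.
But stage 1 is also said to start at 10:21 AM — a 40-minute conflict.

No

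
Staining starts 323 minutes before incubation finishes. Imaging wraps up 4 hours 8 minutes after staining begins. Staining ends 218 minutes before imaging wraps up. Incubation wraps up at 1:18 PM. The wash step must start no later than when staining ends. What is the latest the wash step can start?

8:25 AM

Staining starts at 1:18 PM − 323 min = 7:55 AM.
Imaging ends at 7:55 AM + 248 min = 12:03 PM.
Staining ends at 12:03 PM − 218 min = 8:25 AM.
The wash step is bounded by staining, so the latest it can start is 8:25 AM.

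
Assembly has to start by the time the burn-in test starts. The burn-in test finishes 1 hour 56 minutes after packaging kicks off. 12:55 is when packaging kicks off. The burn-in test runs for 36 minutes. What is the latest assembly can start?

14:15

The burn-in test ends at 12:55 + 116 min = 14:51.
The burn-in test starts at 14:51 − 36 min = 14:15.
Assembly is bounded by the burn-in test, so the latest it can start is 14:15.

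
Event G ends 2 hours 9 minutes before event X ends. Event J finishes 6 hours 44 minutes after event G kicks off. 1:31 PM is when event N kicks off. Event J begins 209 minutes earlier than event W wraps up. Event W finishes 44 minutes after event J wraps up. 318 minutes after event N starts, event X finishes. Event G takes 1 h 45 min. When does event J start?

6:54 PM

Event X ends at 1:31 PM + 318 min = 6:49 PM.
Event G ends at 6:49 PM − 129 min = 4:40 PM.
Event G starts at 4:40 PM − 105 min = 2:55 PM.
Event J ends at 2:55 PM + 404 min = 9:39 PM.
Event W ends at 9:39 PM + 44 min = 10:23 PM.
Event J starts at 10:23 PM − 209 min = 6:54 PM.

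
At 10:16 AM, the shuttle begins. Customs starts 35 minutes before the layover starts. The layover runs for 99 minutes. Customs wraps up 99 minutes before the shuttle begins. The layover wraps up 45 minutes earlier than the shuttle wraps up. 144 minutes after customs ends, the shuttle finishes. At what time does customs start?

Customs ends at 10:16 AM − 99 min = 8:37 AM.
The shuttle ends at 8:37 AM + 144 min = 11:01 AM.
The layover ends at 11:01 AM − 45 min = 10:16 AM.
The layover starts at 10:16 AM − 99 min = 8:37 AM.
Customs starts at 8:37 AM − 35 min = 8:02 AM.

8:02 AM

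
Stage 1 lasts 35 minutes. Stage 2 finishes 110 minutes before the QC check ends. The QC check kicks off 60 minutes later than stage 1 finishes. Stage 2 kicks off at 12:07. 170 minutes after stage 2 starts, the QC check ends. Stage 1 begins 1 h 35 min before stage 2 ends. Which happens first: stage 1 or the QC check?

stage 1

The QC check ends at 12:07 + 170 min = 14:57.
Stage 2 ends at 14:57 − 110 min = 13:07.
Stage 1 starts at 13:07 − 95 min = 11:32.
Stage 1 ends at 11:32 + 35 min = 12:07.
The QC check starts at 12:07 + 60 min = 13:07.
Stage 1 starts at 11:32 and the QC check starts at 13:07, so stage 1 is first.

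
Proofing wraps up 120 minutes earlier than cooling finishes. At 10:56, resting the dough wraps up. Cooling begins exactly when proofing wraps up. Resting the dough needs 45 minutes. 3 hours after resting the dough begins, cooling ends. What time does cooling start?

11:11

Resting the dough starts at 10:56 − 45 min = 10:11.
Cooling ends at 10:11 + 180 min = 13:11.
Proofing ends at 13:11 − 120 min = 11:11.
So cooling starts at 11:11.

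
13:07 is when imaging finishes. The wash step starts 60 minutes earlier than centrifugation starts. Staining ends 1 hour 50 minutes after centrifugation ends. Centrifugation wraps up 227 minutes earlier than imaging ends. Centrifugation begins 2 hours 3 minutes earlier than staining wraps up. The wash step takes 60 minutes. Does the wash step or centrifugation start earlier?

the wash step

Centrifugation ends at 13:07 − 227 min = 09:20.
Staining ends at 09:20 + 110 min = 11:10.
Centrifugation starts at 11:10 − 123 min = 09:07.
The wash step starts at 09:07 − 60 min = 08:07.
The wash step starts at 08:07 and centrifugation starts at 09:07, so the wash step is first.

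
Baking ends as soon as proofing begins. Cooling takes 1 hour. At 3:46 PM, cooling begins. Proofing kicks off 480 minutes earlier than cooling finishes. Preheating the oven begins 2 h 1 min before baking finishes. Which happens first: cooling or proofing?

Cooling ends at 3:46 PM + 60 min = 4:46 PM.
Proofing starts at 4:46 PM − 480 min = 8:46 AM.
Cooling starts at 3:46 PM and proofing starts at 8:46 AM, so proofing is first.

proofing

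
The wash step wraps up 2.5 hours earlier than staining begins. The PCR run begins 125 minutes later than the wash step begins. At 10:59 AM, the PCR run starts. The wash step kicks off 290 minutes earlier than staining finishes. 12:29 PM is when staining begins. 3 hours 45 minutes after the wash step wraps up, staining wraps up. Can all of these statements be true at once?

Yes

The wash step ends at 12:29 PM − 150 min = 9:59 AM.
Staining ends at 9:59 AM + 225 min = 1:44 PM.
The wash step starts at 1:44 PM − 290 min = 8:54 AM.
The PCR run starts at 8:54 AM + 125 min = 10:59 AM.
That matches the stated 10:59 AM, so the schedule is consistent.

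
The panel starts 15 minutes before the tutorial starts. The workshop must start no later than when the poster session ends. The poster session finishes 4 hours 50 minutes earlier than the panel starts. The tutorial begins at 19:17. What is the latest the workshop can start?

The panel starts at 19:17 − 15 min = 19:02.
The poster session ends at 19:02 − 290 min = 14:12.
The workshop is bounded by the poster session, so the latest it can start is 14:12.

14:12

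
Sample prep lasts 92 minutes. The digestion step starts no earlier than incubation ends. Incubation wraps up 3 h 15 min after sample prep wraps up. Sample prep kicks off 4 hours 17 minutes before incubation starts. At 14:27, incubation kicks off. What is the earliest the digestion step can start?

Sample prep starts at 14:27 − 257 min = 10:10.
Sample prep ends at 10:10 + 92 min = 11:42.
Incubation ends at 11:42 + 195 min = 14:57.
The digestion step is bounded by incubation, so the earliest it can start is 14:57.

14:57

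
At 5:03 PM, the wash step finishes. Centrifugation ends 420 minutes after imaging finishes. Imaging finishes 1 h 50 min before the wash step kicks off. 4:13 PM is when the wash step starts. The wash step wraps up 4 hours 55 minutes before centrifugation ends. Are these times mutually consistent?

No

Imaging ends at 4:13 PM − 110 min = 2:23 PM.
Centrifugation ends at 2:23 PM + 420 min = 9:23 PM.
The wash step ends at 9:23 PM − 295 min = 4:28 PM.
But the wash step is also said to end at 5:03 PM — a 35-minute conflict.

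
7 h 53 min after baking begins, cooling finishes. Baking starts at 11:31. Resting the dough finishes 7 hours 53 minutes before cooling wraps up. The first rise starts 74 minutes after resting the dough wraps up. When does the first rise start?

12:45

Cooling ends at 11:31 + 473 min = 19:24.
Resting the dough ends at 19:24 − 473 min = 11:31.
The first rise starts at 11:31 + 74 min = 12:45.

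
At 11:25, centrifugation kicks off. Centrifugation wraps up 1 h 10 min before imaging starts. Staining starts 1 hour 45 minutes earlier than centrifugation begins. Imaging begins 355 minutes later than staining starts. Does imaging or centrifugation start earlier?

Staining starts at 11:25 − 105 min = 09:40.
Imaging starts at 09:40 + 355 min = 15:35.
Imaging starts at 15:35 and centrifugation starts at 11:25, so centrifugation is first.

centrifugation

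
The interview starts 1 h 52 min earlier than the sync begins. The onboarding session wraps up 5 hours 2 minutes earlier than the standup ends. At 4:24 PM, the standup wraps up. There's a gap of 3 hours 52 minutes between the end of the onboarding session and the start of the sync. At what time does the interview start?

The onboarding session ends at 4:24 PM − 302 min = 11:22 AM.
The sync starts at 11:22 AM + 232 min = 3:14 PM.
The interview starts at 3:14 PM − 112 min = 1:22 PM.

1:22 PM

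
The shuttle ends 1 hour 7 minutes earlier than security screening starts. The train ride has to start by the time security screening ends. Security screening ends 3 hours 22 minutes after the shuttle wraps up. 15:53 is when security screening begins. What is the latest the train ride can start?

18:08

The shuttle ends at 15:53 − 67 min = 14:46.
Security screening ends at 14:46 + 202 min = 18:08.
The train ride is bounded by security screening, so the latest it can start is 18:08.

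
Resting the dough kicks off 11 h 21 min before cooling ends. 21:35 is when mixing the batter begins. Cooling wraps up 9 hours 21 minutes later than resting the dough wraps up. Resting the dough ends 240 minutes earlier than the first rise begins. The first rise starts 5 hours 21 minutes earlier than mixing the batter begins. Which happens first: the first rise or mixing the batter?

The first rise starts at 21:35 − 321 min = 16:14.
The first rise starts at 16:14 and mixing the batter starts at 21:35, so the first rise is first.

the first rise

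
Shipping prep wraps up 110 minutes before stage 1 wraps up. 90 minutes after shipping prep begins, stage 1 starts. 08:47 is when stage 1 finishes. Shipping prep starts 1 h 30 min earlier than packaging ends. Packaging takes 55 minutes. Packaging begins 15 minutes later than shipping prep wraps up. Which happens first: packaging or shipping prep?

shipping prep

Shipping prep ends at 08:47 − 110 min = 06:57.
Packaging starts at 06:57 + 15 min = 07:12.
Packaging ends at 07:12 + 55 min = 08:07.
Shipping prep starts at 08:07 − 90 min = 06:37.
Packaging starts at 07:12 and shipping prep starts at 06:37, so shipping prep is first.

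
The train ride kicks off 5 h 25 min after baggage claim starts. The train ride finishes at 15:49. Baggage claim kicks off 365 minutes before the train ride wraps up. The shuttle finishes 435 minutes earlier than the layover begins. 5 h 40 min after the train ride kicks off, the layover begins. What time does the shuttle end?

Baggage claim starts at 15:49 − 365 min = 09:44.
The train ride starts at 09:44 + 325 min = 15:09.
The layover starts at 15:09 + 340 min = 20:49.
The shuttle ends at 20:49 − 435 min = 13:34.

13:34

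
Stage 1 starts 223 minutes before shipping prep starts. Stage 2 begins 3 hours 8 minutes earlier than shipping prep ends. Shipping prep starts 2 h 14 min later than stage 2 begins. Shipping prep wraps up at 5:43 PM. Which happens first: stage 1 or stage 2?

stage 1

Stage 2 starts at 5:43 PM − 188 min = 2:35 PM.
Shipping prep starts at 2:35 PM + 134 min = 4:49 PM.
Stage 1 starts at 4:49 PM − 223 min = 1:06 PM.
Stage 1 starts at 1:06 PM and stage 2 starts at 2:35 PM, so stage 1 is first.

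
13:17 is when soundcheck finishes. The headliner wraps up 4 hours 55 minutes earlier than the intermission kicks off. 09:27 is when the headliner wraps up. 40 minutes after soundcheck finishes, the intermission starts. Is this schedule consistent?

The intermission starts at 13:17 + 40 min = 13:57.
The headliner ends at 13:57 − 295 min = 09:02.
But the headliner is also said to end at 09:27 — a 25-minute conflict.

No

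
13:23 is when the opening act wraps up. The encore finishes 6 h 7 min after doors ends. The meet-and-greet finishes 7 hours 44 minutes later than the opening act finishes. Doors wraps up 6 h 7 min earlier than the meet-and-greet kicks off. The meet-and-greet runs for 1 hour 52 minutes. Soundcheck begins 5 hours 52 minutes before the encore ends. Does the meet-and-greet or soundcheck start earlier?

soundcheck

The meet-and-greet ends at 13:23 + 464 min = 21:07.
The meet-and-greet starts at 21:07 − 112 min = 19:15.
Doors ends at 19:15 − 367 min = 13:08.
The encore ends at 13:08 + 367 min = 19:15.
Soundcheck starts at 19:15 − 352 min = 13:23.
The meet-and-greet starts at 19:15 and soundcheck starts at 13:23, so soundcheck is first.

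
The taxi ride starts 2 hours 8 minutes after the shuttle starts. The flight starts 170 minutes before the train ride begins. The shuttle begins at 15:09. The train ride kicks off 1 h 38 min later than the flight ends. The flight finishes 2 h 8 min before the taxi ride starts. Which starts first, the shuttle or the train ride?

The taxi ride starts at 15:09 + 128 min = 17:17.
The flight ends at 17:17 − 128 min = 15:09.
The train ride starts at 15:09 + 98 min = 16:47.
The shuttle starts at 15:09 and the train ride starts at 16:47, so the shuttle is first.

the shuttle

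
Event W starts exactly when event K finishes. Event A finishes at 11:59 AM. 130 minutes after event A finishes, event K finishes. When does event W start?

Event K ends at 11:59 AM + 130 min = 2:09 PM.
So event W starts at 2:09 PM.

2:09 PM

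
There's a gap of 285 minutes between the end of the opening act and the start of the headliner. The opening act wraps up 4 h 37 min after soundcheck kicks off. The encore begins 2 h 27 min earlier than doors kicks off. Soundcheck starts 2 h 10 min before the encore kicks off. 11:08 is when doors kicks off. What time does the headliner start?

15:53

The encore starts at 11:08 − 147 min = 08:41.
Soundcheck starts at 08:41 − 130 min = 06:31.
The opening act ends at 06:31 + 277 min = 11:08.
The headliner starts at 11:08 + 285 min = 15:53.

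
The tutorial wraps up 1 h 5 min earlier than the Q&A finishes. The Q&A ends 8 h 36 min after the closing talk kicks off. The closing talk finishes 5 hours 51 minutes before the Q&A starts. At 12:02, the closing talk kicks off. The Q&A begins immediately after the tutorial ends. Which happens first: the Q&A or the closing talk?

the closing talk

The Q&A ends at 12:02 + 516 min = 20:38.
The tutorial ends at 20:38 − 65 min = 19:33.
So the Q&A starts at 19:33.
The Q&A starts at 19:33 and the closing talk starts at 12:02, so the closing talk is first.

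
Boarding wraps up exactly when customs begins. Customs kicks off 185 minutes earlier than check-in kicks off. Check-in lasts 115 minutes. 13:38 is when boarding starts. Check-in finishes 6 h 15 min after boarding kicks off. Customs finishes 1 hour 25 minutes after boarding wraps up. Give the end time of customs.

Check-in ends at 13:38 + 375 min = 19:53.
Check-in starts at 19:53 − 115 min = 17:58.
Customs starts at 17:58 − 185 min = 14:53.
So boarding ends at 14:53.
Customs ends at 14:53 + 85 min = 16:18.

16:18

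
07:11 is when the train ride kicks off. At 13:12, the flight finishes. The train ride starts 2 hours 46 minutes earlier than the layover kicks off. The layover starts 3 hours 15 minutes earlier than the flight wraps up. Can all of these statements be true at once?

Yes

The layover starts at 13:12 − 195 min = 09:57.
The train ride starts at 09:57 − 166 min = 07:11.
That matches the stated 07:11, so the schedule is consistent.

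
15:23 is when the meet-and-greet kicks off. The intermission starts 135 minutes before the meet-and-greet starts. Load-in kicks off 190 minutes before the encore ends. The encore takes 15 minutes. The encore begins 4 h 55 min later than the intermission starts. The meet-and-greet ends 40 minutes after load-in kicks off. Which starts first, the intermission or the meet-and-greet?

The intermission starts at 15:23 − 135 min = 13:08.
The intermission starts at 13:08 and the meet-and-greet starts at 15:23, so the intermission is first.

the intermission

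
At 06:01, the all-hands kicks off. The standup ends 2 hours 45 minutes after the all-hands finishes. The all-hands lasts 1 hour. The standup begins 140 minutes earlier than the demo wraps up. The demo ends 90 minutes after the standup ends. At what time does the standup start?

08:56

The all-hands ends at 06:01 + 60 min = 07:01.
The standup ends at 07:01 + 165 min = 09:46.
The demo ends at 09:46 + 90 min = 11:16.
The standup starts at 11:16 − 140 min = 08:56.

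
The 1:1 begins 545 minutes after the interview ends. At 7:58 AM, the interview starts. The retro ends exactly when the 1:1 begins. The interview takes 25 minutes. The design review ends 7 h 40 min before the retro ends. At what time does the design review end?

9:48 AM

The interview ends at 7:58 AM + 25 min = 8:23 AM.
The 1:1 starts at 8:23 AM + 545 min = 5:28 PM.
So the retro ends at 5:28 PM.
The design review ends at 5:28 PM − 460 min = 9:48 AM.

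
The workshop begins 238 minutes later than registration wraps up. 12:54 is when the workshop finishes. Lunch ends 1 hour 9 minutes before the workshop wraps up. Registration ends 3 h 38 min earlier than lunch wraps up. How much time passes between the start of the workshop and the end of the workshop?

Lunch ends at 12:54 − 69 min = 11:45.
Registration ends at 11:45 − 218 min = 08:07.
The workshop starts at 08:07 + 238 min = 12:05.
From 12:05 to 12:54 is 49 minutes.

49 minutes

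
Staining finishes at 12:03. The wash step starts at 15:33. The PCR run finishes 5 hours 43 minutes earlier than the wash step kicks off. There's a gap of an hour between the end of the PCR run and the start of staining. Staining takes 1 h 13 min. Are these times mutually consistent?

Yes

The PCR run ends at 15:33 − 343 min = 09:50.
Staining starts at 09:50 + 60 min = 10:50.
Staining ends at 10:50 + 73 min = 12:03.
That matches the stated 12:03, so the schedule is consistent.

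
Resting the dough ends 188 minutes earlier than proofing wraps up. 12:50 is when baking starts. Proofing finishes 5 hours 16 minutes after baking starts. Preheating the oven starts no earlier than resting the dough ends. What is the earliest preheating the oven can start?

Proofing ends at 12:50 + 316 min = 18:06.
Resting the dough ends at 18:06 − 188 min = 14:58.
Preheating the oven is bounded by resting the dough, so the earliest it can start is 14:58.

14:58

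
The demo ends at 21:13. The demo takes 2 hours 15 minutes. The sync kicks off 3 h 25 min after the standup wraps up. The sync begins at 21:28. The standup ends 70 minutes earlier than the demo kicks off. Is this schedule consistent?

The demo starts at 21:13 − 135 min = 18:58.
The standup ends at 18:58 − 70 min = 17:48.
The sync starts at 17:48 + 205 min = 21:13.
But the sync is also said to start at 21:28 — a 15-minute conflict.

No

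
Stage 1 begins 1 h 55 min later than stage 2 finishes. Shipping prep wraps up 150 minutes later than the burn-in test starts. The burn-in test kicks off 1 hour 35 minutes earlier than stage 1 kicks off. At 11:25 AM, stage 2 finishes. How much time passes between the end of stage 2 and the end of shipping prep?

Stage 1 starts at 11:25 AM + 115 min = 1:20 PM.
The burn-in test starts at 1:20 PM − 95 min = 11:45 AM.
Shipping prep ends at 11:45 AM + 150 min = 2:15 PM.
From 11:25 AM to 2:15 PM is 2 hours 50 minutes.

2 hours 50 minutes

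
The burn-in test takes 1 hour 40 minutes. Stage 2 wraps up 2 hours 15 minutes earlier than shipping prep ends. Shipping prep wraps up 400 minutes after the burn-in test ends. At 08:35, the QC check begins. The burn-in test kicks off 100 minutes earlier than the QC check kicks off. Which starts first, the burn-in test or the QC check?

the burn-in test

The burn-in test starts at 08:35 − 100 min = 06:55.
The burn-in test starts at 06:55 and the QC check starts at 08:35, so the burn-in test is first.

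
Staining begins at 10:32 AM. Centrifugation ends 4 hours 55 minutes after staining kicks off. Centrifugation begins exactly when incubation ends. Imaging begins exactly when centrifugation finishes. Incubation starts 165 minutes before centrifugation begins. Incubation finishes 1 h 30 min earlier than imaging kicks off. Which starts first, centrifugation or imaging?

centrifugation

Centrifugation ends at 10:32 AM + 295 min = 3:27 PM.
So imaging starts at 3:27 PM.
Incubation ends at 3:27 PM − 90 min = 1:57 PM.
So centrifugation starts at 1:57 PM.
Centrifugation starts at 1:57 PM and imaging starts at 3:27 PM, so centrifugation is first.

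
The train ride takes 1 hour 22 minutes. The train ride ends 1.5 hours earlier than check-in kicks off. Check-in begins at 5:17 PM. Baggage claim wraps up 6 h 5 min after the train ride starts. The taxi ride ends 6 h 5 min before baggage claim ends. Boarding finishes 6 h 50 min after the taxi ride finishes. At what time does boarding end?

The train ride ends at 5:17 PM − 90 min = 3:47 PM.
The train ride starts at 3:47 PM − 82 min = 2:25 PM.
Baggage claim ends at 2:25 PM + 365 min = 8:30 PM.
The taxi ride ends at 8:30 PM − 365 min = 2:25 PM.
Boarding ends at 2:25 PM + 410 min = 9:15 PM.

9:15 PM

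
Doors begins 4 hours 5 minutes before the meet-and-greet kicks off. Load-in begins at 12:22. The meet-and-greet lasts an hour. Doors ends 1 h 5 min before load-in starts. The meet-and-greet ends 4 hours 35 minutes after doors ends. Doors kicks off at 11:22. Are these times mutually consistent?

No

Doors ends at 12:22 − 65 min = 11:17.
The meet-and-greet ends at 11:17 + 275 min = 15:52.
The meet-and-greet starts at 15:52 − 60 min = 14:52.
Doors starts at 14:52 − 245 min = 10:47.
But doors is also said to start at 11:22 — a 35-minute conflict.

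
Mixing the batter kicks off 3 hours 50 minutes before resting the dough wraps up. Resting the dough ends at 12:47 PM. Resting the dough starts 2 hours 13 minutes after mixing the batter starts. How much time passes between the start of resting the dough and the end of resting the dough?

Mixing the batter starts at 12:47 PM − 230 min = 8:57 AM.
Resting the dough starts at 8:57 AM + 133 min = 11:10 AM.
From 11:10 AM to 12:47 PM is 97 minutes.

97 minutes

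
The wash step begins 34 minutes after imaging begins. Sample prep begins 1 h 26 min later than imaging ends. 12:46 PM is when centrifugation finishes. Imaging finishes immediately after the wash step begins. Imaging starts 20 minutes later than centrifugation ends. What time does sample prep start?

3:06 PM

Imaging starts at 12:46 PM + 20 min = 1:06 PM.
The wash step starts at 1:06 PM + 34 min = 1:40 PM.
So imaging ends at 1:40 PM.
Sample prep starts at 1:40 PM + 86 min = 3:06 PM.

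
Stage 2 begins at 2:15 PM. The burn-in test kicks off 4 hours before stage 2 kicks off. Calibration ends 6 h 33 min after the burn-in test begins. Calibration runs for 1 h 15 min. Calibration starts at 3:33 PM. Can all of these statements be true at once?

Yes

The burn-in test starts at 2:15 PM − 240 min = 10:15 AM.
Calibration ends at 10:15 AM + 393 min = 4:48 PM.
Calibration starts at 4:48 PM − 75 min = 3:33 PM.
That matches the stated 3:33 PM, so the schedule is consistent.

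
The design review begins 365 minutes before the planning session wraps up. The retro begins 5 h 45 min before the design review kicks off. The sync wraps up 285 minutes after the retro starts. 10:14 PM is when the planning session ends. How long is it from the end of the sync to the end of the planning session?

The design review starts at 10:14 PM − 365 min = 4:09 PM.
The retro starts at 4:09 PM − 345 min = 10:24 AM.
The sync ends at 10:24 AM + 285 min = 3:09 PM.
From 3:09 PM to 10:14 PM is 7 hours 5 minutes.

7 hours 5 minutes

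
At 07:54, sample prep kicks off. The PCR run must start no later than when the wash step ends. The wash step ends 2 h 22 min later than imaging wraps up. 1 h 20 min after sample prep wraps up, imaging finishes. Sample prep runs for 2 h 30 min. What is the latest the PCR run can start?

14:06

Sample prep ends at 07:54 + 150 min = 10:24.
Imaging ends at 10:24 + 80 min = 11:44.
The wash step ends at 11:44 + 142 min = 14:06.
The PCR run is bounded by the wash step, so the latest it can start is 14:06.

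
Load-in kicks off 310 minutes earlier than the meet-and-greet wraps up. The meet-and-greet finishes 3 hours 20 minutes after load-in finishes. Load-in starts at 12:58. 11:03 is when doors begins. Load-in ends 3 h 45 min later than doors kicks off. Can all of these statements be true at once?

Load-in ends at 11:03 + 225 min = 14:48.
The meet-and-greet ends at 14:48 + 200 min = 18:08.
Load-in starts at 18:08 − 310 min = 12:58.
That matches the stated 12:58, so the schedule is consistent.

Yes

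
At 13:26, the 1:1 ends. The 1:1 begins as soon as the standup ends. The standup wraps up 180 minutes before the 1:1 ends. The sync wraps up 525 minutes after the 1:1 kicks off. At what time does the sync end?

The standup ends at 13:26 − 180 min = 10:26.
So the 1:1 starts at 10:26.
The sync ends at 10:26 + 525 min = 19:11.

19:11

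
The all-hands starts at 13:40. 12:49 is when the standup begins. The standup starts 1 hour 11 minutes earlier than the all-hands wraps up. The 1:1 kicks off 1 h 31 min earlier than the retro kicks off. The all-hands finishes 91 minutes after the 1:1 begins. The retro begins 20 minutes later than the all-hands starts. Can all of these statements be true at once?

The retro starts at 13:40 + 20 min = 14:00.
The 1:1 starts at 14:00 − 91 min = 12:29.
The all-hands ends at 12:29 + 91 min = 14:00.
The standup starts at 14:00 − 71 min = 12:49.
That matches the stated 12:49, so the schedule is consistent.

Yes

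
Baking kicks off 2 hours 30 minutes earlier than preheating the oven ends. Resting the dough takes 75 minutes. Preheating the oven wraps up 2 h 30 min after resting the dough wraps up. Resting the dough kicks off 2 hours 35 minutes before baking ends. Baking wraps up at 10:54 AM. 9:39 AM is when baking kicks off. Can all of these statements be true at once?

Resting the dough starts at 10:54 AM − 155 min = 8:19 AM.
Resting the dough ends at 8:19 AM + 75 min = 9:34 AM.
Preheating the oven ends at 9:34 AM + 150 min = 12:04 PM.
Baking starts at 12:04 PM − 150 min = 9:34 AM.
But baking is also said to start at 9:39 AM — a 5-minute conflict.

No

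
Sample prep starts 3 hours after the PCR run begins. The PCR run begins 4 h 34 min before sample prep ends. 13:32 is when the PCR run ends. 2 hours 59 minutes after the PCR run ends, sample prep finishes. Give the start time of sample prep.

Sample prep ends at 13:32 + 179 min = 16:31.
The PCR run starts at 16:31 − 274 min = 11:57.
Sample prep starts at 11:57 + 180 min = 14:57.

14:57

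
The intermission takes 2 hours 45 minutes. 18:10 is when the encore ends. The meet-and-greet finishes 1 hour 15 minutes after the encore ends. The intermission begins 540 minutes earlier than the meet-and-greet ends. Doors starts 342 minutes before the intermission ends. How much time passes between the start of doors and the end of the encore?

The meet-and-greet ends at 18:10 + 75 min = 19:25.
The intermission starts at 19:25 − 540 min = 10:25.
The intermission ends at 10:25 + 165 min = 13:10.
Doors starts at 13:10 − 342 min = 07:28.
From 07:28 to 18:10 is 10 h 42 min.

10 h 42 min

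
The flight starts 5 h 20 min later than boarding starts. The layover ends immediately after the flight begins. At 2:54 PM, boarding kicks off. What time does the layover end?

The flight starts at 2:54 PM + 320 min = 8:14 PM.
So the layover ends at 8:14 PM.

8:14 PM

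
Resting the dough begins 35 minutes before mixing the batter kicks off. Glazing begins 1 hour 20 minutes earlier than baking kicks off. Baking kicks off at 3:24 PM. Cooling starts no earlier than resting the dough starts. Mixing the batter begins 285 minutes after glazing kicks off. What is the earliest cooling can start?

6:14 PM

Glazing starts at 3:24 PM − 80 min = 2:04 PM.
Mixing the batter starts at 2:04 PM + 285 min = 6:49 PM.
Resting the dough starts at 6:49 PM − 35 min = 6:14 PM.
Cooling is bounded by resting the dough, so the earliest it can start is 6:14 PM.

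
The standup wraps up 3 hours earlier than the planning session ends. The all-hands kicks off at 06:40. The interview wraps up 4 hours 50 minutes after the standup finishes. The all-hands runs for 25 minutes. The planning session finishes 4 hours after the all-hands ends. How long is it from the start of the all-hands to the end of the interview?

The all-hands ends at 06:40 + 25 min = 07:05.
The planning session ends at 07:05 + 240 min = 11:05.
The standup ends at 11:05 − 180 min = 08:05.
The interview ends at 08:05 + 290 min = 12:55.
From 06:40 to 12:55 is 6 hours 15 minutes.

6 hours 15 minutes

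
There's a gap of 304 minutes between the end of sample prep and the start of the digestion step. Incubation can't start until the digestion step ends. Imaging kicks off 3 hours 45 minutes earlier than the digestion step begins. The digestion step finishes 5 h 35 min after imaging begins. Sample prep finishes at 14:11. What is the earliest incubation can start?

The digestion step starts at 14:11 + 304 min = 19:15.
Imaging starts at 19:15 − 225 min = 15:30.
The digestion step ends at 15:30 + 335 min = 21:05.
Incubation is bounded by the digestion step, so the earliest it can start is 21:05.

21:05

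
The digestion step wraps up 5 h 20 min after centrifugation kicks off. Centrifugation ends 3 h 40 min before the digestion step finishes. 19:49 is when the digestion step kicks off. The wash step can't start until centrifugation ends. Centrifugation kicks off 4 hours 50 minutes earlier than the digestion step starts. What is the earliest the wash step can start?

16:39

Centrifugation starts at 19:49 − 290 min = 14:59.
The digestion step ends at 14:59 + 320 min = 20:19.
Centrifugation ends at 20:19 − 220 min = 16:39.
The wash step is bounded by centrifugation, so the earliest it can start is 16:39.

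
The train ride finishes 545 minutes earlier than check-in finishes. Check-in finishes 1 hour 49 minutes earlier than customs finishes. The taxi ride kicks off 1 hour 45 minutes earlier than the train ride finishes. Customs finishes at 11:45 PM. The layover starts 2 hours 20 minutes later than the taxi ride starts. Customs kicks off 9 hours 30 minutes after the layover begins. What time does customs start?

10:56 PM

Check-in ends at 11:45 PM − 109 min = 9:56 PM.
The train ride ends at 9:56 PM − 545 min = 12:51 PM.
The taxi ride starts at 12:51 PM − 105 min = 11:06 AM.
The layover starts at 11:06 AM + 140 min = 1:26 PM.
Customs starts at 1:26 PM + 570 min = 10:56 PM.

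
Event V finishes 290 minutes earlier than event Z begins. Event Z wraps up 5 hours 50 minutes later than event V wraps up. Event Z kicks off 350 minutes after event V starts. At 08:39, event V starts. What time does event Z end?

Event Z starts at 08:39 + 350 min = 14:29.
Event V ends at 14:29 − 290 min = 09:39.
Event Z ends at 09:39 + 350 min = 15:29.

15:29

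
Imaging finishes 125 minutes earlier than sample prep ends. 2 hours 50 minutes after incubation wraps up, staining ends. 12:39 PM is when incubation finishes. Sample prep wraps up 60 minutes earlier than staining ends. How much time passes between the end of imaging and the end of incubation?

15 minutes

Staining ends at 12:39 PM + 170 min = 3:29 PM.
Sample prep ends at 3:29 PM − 60 min = 2:29 PM.
Imaging ends at 2:29 PM − 125 min = 12:24 PM.
From 12:24 PM to 12:39 PM is 15 minutes.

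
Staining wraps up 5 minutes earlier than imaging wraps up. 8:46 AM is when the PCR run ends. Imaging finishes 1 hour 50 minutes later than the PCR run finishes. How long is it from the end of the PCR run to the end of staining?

1 h 45 min

Imaging ends at 8:46 AM + 110 min = 10:36 AM.
Staining ends at 10:36 AM − 5 min = 10:31 AM.
From 8:46 AM to 10:31 AM is 1 h 45 min.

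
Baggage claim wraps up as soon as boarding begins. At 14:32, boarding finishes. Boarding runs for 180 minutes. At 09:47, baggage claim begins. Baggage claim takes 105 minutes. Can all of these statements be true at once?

Boarding starts at 14:32 − 180 min = 11:32.
So baggage claim ends at 11:32.
Baggage claim starts at 11:32 − 105 min = 09:47.
That matches the stated 09:47, so the schedule is consistent.

Yes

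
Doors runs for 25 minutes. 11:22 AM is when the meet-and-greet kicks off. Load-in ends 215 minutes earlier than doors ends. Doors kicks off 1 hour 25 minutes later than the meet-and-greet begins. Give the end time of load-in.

9:37 AM

Doors starts at 11:22 AM + 85 min = 12:47 PM.
Doors ends at 12:47 PM + 25 min = 1:12 PM.
Load-in ends at 1:12 PM − 215 min = 9:37 AM.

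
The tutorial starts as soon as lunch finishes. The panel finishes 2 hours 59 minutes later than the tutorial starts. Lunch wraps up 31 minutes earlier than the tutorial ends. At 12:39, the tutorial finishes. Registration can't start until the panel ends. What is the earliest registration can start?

Lunch ends at 12:39 − 31 min = 12:08.
So the tutorial starts at 12:08.
The panel ends at 12:08 + 179 min = 15:07.
Registration is bounded by the panel, so the earliest it can start is 15:07.

15:07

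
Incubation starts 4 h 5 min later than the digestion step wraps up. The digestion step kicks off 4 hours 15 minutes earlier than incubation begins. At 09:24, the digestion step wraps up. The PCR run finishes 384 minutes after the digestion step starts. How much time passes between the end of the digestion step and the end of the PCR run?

Incubation starts at 09:24 + 245 min = 13:29.
The digestion step starts at 13:29 − 255 min = 09:14.
The PCR run ends at 09:14 + 384 min = 15:38.
From 09:24 to 15:38 is 374 minutes.

374 minutes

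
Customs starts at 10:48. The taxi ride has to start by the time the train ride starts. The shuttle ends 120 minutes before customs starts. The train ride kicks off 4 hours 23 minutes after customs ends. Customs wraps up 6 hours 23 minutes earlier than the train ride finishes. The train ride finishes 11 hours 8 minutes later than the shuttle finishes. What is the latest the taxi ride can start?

The shuttle ends at 10:48 − 120 min = 08:48.
The train ride ends at 08:48 + 668 min = 19:56.
Customs ends at 19:56 − 383 min = 13:33.
The train ride starts at 13:33 + 263 min = 17:56.
The taxi ride is bounded by the train ride, so the latest it can start is 17:56.

17:56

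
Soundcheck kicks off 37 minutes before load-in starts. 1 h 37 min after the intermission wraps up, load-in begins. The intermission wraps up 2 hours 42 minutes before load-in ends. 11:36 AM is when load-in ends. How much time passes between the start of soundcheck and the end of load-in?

The intermission ends at 11:36 AM − 162 min = 8:54 AM.
Load-in starts at 8:54 AM + 97 min = 10:31 AM.
Soundcheck starts at 10:31 AM − 37 min = 9:54 AM.
From 9:54 AM to 11:36 AM is 1 hour 42 minutes.

1 hour 42 minutes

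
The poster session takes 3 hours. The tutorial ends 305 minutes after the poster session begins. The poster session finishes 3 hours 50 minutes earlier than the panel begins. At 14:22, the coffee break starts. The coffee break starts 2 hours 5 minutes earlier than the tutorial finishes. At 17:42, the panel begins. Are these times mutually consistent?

No

The poster session ends at 17:42 − 230 min = 13:52.
The poster session starts at 13:52 − 180 min = 10:52.
The tutorial ends at 10:52 + 305 min = 15:57.
The coffee break starts at 15:57 − 125 min = 13:52.
But the coffee break is also said to start at 14:22 — a 30-minute conflict.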